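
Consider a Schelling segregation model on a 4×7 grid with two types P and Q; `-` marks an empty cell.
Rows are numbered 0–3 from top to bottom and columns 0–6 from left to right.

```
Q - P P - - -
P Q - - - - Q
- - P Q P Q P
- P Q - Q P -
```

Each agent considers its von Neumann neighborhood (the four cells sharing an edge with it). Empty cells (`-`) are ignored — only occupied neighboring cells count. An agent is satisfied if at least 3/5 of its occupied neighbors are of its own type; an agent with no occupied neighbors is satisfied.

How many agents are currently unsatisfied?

(0,0)Q 0/1 unhappy
(0,2)P 1/1 ok
(0,3)P 1/1 ok
(1,0)P 0/2 unhappy
(1,1)Q 0/1 unhappy
(1,6)Q 0/1 unhappy
(2,2)P 0/2 unhappy
(2,3)Q 0/2 unhappy
(2,4)P 0/3 unhappy
(2,5)Q 0/3 unhappy
(2,6)P 0/2 unhappy
(3,1)P 0/1 unhappy
(3,2)Q 0/2 unhappy
(3,4)Q 0/2 unhappy
(3,5)P 0/2 unhappy
Unsatisfied: (0,0), (1,0), (1,1), (1,6), (2,2), (2,3), (2,4), (2,5), (2,6), (3,1), (3,2), (3,4), (3,5) — 13 in total.

13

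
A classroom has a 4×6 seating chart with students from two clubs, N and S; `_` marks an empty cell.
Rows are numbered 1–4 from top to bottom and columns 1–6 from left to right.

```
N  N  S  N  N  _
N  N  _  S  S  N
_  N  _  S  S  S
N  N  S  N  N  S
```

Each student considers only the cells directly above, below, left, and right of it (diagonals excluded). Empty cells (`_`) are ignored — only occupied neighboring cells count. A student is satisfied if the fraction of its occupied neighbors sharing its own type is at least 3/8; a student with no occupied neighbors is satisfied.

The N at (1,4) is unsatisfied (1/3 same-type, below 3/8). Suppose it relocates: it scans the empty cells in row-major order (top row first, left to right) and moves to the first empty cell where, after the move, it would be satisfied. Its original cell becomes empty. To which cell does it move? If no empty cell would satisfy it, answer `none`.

(1,6)

Vacating (1,4). Empty cells in order:
  (1,6): 2/2 same-type → satisfied — stop here.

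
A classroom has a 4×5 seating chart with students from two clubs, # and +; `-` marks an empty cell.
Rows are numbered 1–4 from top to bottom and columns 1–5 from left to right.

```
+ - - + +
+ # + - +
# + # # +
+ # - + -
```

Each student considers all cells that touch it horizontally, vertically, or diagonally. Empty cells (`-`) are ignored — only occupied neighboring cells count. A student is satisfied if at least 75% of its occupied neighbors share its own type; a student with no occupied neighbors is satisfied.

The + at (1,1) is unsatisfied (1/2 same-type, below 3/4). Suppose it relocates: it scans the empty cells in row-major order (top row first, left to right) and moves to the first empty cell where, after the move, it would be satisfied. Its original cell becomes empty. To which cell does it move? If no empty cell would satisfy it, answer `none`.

Vacating (1,1). Empty cells in order:
  (1,2): 2/3 same-type → still unsatisfied.
  (1,3): 2/3 same-type → still unsatisfied.
  (2,4): 5/7 same-type → still unsatisfied.
  (4,3): 2/5 same-type → still unsatisfied.
  (4,5): 2/3 same-type → still unsatisfied.

none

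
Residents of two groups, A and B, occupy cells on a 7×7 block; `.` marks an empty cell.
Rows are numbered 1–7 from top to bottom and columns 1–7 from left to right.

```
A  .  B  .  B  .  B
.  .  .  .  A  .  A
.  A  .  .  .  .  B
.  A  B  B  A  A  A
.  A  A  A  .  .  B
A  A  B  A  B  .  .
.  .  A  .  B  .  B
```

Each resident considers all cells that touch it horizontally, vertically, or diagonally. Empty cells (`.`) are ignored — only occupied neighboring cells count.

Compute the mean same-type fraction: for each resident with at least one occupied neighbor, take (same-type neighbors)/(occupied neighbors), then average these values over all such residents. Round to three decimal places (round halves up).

0.378

Row 1: (1,1)A — no occupied neighbors · (1,3)B — no occupied neighbors · (1,5)B 0/1 · (1,7)B 0/1
Row 2: (2,5)A 0/1 · (2,7)A 0/2
Row 3: (3,2)A 1/2 · (3,7)B 0/3
Row 4: (4,2)A 3/4 · (4,3)B 1/6 · (4,4)B 1/4 · (4,5)A 2/3 · (4,6)A 2/4 · (4,7)A 1/3
Row 5: (5,2)A 4/6 · (5,3)A 5/8 · (5,4)A 3/7 · (5,7)B 0/2
Row 6: (6,1)A 2/2 · (6,2)A 4/5 · (6,3)B 0/6 · (6,4)A 3/6 · (6,5)B 1/3
Row 7: (7,3)A 2/3 · (7,5)B 1/2 · (7,7)B — no occupied neighbors
Sum over 23 residents: 0/1 + 0/1 + 0/1 + 0/2 + 1/2 + 0/3 + 3/4 + 1/6 + 1/4 + 2/3 + 2/4 + 1/3 + 4/6 + 5/8 + 3/7 + 0/2 + 2/2 + 4/5 + 0/6 + 3/6 + 1/3 + 2/3 + 1/2 = 7297/840; mean = 7297/840 ÷ 23 = 7297/19320 = 0.377691… → 0.378.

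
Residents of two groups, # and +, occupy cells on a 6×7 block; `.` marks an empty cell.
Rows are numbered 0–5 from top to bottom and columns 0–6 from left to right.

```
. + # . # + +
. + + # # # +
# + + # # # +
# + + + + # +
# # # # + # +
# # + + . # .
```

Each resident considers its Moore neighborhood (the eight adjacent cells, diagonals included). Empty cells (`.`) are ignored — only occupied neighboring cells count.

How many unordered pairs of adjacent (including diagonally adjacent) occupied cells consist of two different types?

54

Scan each occupied cell's neighbors to the right and below (and the two forward diagonals) so each pair is counted once.
From row 0: 7 unlike of 16 pairs (running 7/16).
From row 1: 7 unlike of 22 pairs (running 14/38).
From row 2: 13 unlike of 25 pairs (running 27/63).
From row 3: 16 unlike of 25 pairs (running 43/88).
From row 4: 10 unlike of 20 pairs (running 53/108).
From row 5: 1 unlike of 3 pairs (running 54/111).
Total adjacent occupied pairs: 111; unlike-type pairs: 54.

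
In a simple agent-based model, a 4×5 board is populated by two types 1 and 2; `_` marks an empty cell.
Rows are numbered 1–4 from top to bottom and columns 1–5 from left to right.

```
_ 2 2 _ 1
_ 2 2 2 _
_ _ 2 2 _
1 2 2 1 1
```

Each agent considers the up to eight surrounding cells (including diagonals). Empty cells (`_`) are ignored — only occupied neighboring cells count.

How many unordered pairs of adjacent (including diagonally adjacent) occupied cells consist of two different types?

Scan each occupied cell's neighbors to the right and below (and the two forward diagonals) so each pair is counted once.
From row 1: 1 unlike of 7 pairs (running 1/7).
From row 2: 0 unlike of 7 pairs (running 1/14).
From row 3: 3 unlike of 7 pairs (running 4/21).
From row 4: 2 unlike of 4 pairs (running 6/25).
Total adjacent occupied pairs: 25; unlike-type pairs: 6.

6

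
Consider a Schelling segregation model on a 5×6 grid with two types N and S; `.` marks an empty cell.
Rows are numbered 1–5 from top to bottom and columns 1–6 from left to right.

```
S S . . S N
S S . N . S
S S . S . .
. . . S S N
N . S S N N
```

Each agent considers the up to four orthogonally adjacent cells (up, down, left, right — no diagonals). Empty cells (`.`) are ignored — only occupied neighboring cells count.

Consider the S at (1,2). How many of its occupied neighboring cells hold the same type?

Occupied neighbors of (1,2): (2,2)=S, (1,1)=S.
Same type (S): 2 of 2.

2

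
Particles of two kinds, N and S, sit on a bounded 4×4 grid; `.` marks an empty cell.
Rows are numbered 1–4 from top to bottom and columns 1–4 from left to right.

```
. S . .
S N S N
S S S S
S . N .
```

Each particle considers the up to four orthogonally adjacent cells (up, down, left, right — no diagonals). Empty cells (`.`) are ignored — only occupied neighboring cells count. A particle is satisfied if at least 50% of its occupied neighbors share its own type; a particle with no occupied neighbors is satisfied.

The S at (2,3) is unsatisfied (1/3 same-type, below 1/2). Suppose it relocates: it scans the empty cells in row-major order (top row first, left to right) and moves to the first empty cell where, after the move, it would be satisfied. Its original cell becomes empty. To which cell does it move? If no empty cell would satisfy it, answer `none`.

(1,1)

Vacating (2,3). Empty cells in order:
  (1,1): 2/2 same-type → satisfied — stop here.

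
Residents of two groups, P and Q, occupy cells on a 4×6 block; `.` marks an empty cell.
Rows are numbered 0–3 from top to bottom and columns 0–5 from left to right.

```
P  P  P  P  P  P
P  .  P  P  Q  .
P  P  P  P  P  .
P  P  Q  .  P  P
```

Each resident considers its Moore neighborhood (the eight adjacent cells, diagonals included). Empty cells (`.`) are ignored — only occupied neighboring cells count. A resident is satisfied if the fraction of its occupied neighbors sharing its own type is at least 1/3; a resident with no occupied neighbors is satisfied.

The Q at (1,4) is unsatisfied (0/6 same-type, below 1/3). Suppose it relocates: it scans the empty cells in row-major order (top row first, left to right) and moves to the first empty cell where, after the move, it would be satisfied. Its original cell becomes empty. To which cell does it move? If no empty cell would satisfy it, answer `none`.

Vacating (1,4). Empty cells in order:
  (1,1): 0/8 same-type → still unsatisfied.
  (1,5): 0/3 same-type → still unsatisfied.
  (2,5): 0/3 same-type → still unsatisfied.
  (3,3): 1/5 same-type → still unsatisfied.

none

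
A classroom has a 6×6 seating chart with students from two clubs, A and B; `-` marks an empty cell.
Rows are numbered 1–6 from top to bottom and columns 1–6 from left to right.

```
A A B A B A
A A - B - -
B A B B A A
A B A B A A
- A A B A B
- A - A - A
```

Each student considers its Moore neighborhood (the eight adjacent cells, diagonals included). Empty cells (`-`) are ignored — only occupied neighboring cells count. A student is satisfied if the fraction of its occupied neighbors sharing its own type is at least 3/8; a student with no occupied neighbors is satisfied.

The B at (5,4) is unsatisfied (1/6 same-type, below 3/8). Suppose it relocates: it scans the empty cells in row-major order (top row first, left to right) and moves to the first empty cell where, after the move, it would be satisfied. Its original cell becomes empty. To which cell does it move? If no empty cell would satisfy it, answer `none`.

Vacating (5,4). Empty cells in order:
  (2,3): 4/8 same-type → satisfied — stop here.

(2,3)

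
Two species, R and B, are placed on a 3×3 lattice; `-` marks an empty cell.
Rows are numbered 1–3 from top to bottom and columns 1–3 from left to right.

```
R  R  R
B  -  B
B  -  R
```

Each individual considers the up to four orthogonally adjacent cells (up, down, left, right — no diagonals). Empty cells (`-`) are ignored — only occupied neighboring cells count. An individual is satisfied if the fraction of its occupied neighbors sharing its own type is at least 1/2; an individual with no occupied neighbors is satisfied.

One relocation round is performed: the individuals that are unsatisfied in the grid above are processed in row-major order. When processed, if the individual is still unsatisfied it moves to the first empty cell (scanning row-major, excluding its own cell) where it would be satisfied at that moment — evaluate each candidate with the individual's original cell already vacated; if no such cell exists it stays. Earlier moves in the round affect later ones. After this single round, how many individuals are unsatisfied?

Initially unsatisfied (in order): (2,3), (3,3).
  (2,3) → (2,2).
  (3,3): now satisfied by earlier moves; stays.
Resulting grid:
R R R
B B -
B - R
All satisfied now.

0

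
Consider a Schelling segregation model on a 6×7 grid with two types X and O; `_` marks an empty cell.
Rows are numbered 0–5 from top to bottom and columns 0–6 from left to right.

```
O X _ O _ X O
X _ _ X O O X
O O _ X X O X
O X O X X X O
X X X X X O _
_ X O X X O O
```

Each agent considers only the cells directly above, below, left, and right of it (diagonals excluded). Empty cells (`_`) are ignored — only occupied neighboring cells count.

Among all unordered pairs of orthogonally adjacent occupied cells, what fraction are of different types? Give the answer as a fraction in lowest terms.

Scan each occupied cell's neighbors to the right and below so each pair is counted once.
From row 0: 6 unlike of 6 pairs (running 6/6).
From row 1: 4 unlike of 8 pairs (running 10/14).
From row 2: 5 unlike of 10 pairs (running 15/24).
From row 3: 7 unlike of 12 pairs (running 22/36).
From row 4: 2 unlike of 10 pairs (running 24/46).
From row 5: 3 unlike of 5 pairs (running 27/51).
Total adjacent occupied pairs: 51; unlike-type pairs: 27.
27/51 reduces to 9/17.

9/17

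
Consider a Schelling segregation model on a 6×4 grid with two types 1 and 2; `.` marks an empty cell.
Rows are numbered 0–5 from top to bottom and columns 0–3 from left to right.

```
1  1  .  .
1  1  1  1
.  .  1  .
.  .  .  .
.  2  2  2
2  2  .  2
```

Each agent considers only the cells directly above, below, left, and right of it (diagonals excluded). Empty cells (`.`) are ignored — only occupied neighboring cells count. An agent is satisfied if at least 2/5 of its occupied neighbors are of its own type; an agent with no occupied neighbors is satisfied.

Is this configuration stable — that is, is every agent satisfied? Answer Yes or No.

Yes

(0,0)1 2/2 satisfied
(0,1)1 2/2 satisfied
(1,0)1 2/2 satisfied
(1,1)1 3/3 satisfied
(1,2)1 3/3 satisfied
(1,3)1 1/1 satisfied
(2,2)1 1/1 satisfied
(4,1)2 2/2 satisfied
(4,2)2 2/2 satisfied
(4,3)2 2/2 satisfied
(5,0)2 1/1 satisfied
(5,1)2 2/2 satisfied
(5,3)2 1/1 satisfied
All meet the threshold, so the configuration is stable.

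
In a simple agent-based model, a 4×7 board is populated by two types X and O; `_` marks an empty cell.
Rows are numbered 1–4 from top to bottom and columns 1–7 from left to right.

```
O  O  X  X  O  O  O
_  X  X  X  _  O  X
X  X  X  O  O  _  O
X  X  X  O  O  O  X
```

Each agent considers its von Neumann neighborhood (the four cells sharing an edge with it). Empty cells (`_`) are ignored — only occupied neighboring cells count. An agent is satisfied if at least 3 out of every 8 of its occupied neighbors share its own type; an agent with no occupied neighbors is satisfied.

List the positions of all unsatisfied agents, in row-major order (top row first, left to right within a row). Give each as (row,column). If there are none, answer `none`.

Row 1: (1,1)O 1/1 ✓ · (1,2)O 1/3 ✗ · (1,3)X 2/3 ✓ · (1,4)X 2/3 ✓ · (1,5)O 1/2 ✓ · (1,6)O 3/3 ✓ · (1,7)O 1/2 ✓
Row 2: (2,2)X 2/3 ✓ · (2,3)X 4/4 ✓ · (2,4)X 2/3 ✓ · (2,6)O 1/2 ✓ · (2,7)X 0/3 ✗
Row 3: (3,1)X 2/2 ✓ · (3,2)X 4/4 ✓ · (3,3)X 3/4 ✓ · (3,4)O 2/4 ✓ · (3,5)O 2/2 ✓ · (3,7)O 0/2 ✗
Row 4: (4,1)X 2/2 ✓ · (4,2)X 3/3 ✓ · (4,3)X 2/3 ✓ · (4,4)O 2/3 ✓ · (4,5)O 3/3 ✓ · (4,6)O 1/2 ✓ · (4,7)X 0/2 ✗

(1,2), (2,7), (3,7), (4,7)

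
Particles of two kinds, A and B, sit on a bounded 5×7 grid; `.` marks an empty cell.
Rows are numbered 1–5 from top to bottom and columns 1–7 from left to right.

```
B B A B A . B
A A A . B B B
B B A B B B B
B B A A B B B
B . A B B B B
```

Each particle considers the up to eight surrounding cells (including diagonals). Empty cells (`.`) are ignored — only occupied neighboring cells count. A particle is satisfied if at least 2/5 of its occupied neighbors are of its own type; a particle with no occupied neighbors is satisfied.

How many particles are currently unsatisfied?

(1,1)B 1/3 unhappy
(1,2)B 1/5 unhappy
(1,3)A 2/4 ok
(1,4)B 1/4 unhappy
(1,5)A 0/3 unhappy
(1,7)B 2/2 ok
(2,1)A 1/5 unhappy
(2,2)A 4/8 ok
(2,3)A 3/7 ok
(2,5)B 5/6 ok
(2,6)B 6/7 ok
(2,7)B 4/4 ok
(3,1)B 3/5 ok
(3,2)B 3/8 unhappy
(3,3)A 4/7 ok
(3,4)B 3/7 ok
(3,5)B 6/7 ok
(3,6)B 8/8 ok
(3,7)B 5/5 ok
(4,1)B 4/4 ok
(4,2)B 4/7 ok
(4,3)A 3/7 ok
(4,4)A 3/8 unhappy
(4,5)B 7/8 ok
(4,6)B 8/8 ok
(4,7)B 5/5 ok
(5,1)B 2/2 ok
(5,3)A 2/4 ok
(5,4)B 2/5 ok
(5,5)B 4/5 ok
(5,6)B 5/5 ok
(5,7)B 3/3 ok
Unsatisfied: (1,1), (1,2), (1,4), (1,5), (2,1), (3,2), (4,4) — 7 in total.

7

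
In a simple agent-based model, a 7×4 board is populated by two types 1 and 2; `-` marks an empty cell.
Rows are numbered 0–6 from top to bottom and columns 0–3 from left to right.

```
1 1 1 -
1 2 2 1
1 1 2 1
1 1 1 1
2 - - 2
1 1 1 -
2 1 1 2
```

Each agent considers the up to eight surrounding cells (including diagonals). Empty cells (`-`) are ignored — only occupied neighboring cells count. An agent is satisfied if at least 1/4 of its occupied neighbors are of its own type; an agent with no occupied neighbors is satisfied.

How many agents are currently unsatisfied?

(0,0)1 2/3 ok
(0,1)1 3/5 ok
(0,2)1 2/4 ok
(1,0)1 4/5 ok
(1,1)2 2/8 ok
(1,2)2 2/7 ok
(1,3)1 2/4 ok
(2,0)1 4/5 ok
(2,1)1 5/8 ok
(2,2)2 2/8 ok
(2,3)1 3/5 ok
(3,0)1 3/4 ok
(3,1)1 4/6 ok
(3,2)1 4/6 ok
(3,3)1 2/4 ok
(4,0)2 0/4 unhappy
(4,3)2 0/3 unhappy
(5,0)1 2/4 ok
(5,1)1 4/6 ok
(5,2)1 3/5 ok
(6,0)2 0/3 unhappy
(6,1)1 4/5 ok
(6,2)1 3/4 ok
(6,3)2 0/2 unhappy
Unsatisfied: (4,0), (4,3), (6,0), (6,3) — 4 in total.

4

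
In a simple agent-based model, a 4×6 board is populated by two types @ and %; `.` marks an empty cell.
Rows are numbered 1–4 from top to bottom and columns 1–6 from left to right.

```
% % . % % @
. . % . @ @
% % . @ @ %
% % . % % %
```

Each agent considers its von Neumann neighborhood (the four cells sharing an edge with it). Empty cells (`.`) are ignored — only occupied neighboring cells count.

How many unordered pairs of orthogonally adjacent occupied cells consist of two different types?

6

Scan each occupied cell's neighbors to the right and below so each pair is counted once.
From row 1: 2 unlike of 5 pairs (running 2/5).
From row 2: 1 unlike of 3 pairs (running 3/8).
From row 3: 3 unlike of 8 pairs (running 6/16).
From row 4: 0 unlike of 3 pairs (running 6/19).
Total adjacent occupied pairs: 19; unlike-type pairs: 6.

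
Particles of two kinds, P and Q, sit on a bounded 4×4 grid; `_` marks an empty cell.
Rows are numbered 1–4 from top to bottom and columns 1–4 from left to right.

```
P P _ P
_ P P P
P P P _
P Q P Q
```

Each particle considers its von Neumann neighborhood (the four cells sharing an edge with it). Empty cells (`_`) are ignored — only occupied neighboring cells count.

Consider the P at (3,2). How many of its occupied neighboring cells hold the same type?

Occupied neighbors of (3,2): (2,2)=P, (4,2)=Q, (3,1)=P, (3,3)=P.
Same type (P): 3 of 4.

3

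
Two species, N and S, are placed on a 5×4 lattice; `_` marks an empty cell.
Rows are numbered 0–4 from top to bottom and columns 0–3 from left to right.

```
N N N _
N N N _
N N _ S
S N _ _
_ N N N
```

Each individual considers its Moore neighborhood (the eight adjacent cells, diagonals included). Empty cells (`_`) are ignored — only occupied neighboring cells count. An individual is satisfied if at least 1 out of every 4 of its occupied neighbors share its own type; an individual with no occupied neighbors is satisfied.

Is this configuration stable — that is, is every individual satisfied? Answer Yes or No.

(0,0)N 3/3 ✓
(0,1)N 5/5 ✓
(0,2)N 3/3 ✓
(1,0)N 5/5 ✓
(1,1)N 7/7 ✓
(1,2)N 4/5 ✓
(2,0)N 4/5 ✓
(2,1)N 5/6 ✓
(2,3)S 0/1 ✗
(3,0)S 0/4 ✗
(3,1)N 4/5 ✓
(4,1)N 2/3 ✓
(4,2)N 3/3 ✓
(4,3)N 1/1 ✓
For instance (2,3) has only 0/1 same-type neighbors, below 1/4.

No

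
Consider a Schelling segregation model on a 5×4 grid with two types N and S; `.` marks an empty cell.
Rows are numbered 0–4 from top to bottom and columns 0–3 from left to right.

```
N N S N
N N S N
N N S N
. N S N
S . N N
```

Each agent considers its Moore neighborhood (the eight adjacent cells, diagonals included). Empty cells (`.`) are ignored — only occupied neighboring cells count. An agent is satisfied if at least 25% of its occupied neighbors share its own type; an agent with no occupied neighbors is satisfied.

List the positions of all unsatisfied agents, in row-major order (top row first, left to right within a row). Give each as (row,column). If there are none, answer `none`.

(0,2), (3,2), (4,0)

(0,0)N 3/3 satisfied
(0,1)N 3/5 satisfied
(0,2)S 1/5 not
(0,3)N 1/3 satisfied
(1,0)N 5/5 satisfied
(1,1)N 5/8 satisfied
(1,2)S 2/8 satisfied
(1,3)N 2/5 satisfied
(2,0)N 4/4 satisfied
(2,1)N 4/7 satisfied
(2,2)S 2/8 satisfied
(2,3)N 2/5 satisfied
(3,1)N 3/6 satisfied
(3,2)S 1/7 not
(3,3)N 3/5 satisfied
(4,0)S 0/1 not
(4,2)N 3/4 satisfied
(4,3)N 2/3 satisfied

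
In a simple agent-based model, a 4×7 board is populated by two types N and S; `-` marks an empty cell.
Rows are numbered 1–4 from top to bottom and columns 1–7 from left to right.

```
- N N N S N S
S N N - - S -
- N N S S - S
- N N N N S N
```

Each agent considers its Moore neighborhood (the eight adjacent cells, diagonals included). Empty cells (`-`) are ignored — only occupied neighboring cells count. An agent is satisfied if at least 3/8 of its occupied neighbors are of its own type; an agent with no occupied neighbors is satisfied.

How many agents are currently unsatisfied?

Row 1: (1,2)N 3/4 ✓ · (1,3)N 4/4 ✓ · (1,4)N 2/3 ✓ · (1,5)S 1/3 ✗ · (1,6)N 0/3 ✗ · (1,7)S 1/2 ✓
Row 2: (2,1)S 0/3 ✗ · (2,2)N 5/6 ✓ · (2,3)N 6/7 ✓ · (2,6)S 4/5 ✓
Row 3: (3,2)N 5/6 ✓ · (3,3)N 6/7 ✓ · (3,4)S 1/6 ✗ · (3,5)S 3/5 ✓ · (3,7)S 2/3 ✓
Row 4: (4,2)N 3/3 ✓ · (4,3)N 4/5 ✓ · (4,4)N 3/5 ✓ · (4,5)N 1/4 ✗ · (4,6)S 2/4 ✓ · (4,7)N 0/2 ✗
Unsatisfied: (1,5), (1,6), (2,1), (3,4), (4,5), (4,7) — 6 in total.

6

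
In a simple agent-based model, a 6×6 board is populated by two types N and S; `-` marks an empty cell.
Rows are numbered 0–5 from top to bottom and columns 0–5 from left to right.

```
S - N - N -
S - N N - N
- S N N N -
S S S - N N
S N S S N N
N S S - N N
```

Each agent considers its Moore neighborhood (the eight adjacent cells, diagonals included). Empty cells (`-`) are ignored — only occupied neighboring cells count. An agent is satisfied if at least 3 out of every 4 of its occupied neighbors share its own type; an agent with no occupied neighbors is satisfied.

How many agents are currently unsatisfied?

9

(0,0)S 1/1 ✓
(0,2)N 2/2 ✓
(0,4)N 2/2 ✓
(1,0)S 2/2 ✓
(1,2)N 4/5 ✓
(1,3)N 6/6 ✓
(1,5)N 2/2 ✓
(2,1)S 4/6 ✗
(2,2)N 3/6 ✗
(2,3)N 5/6 ✓
(2,4)N 5/5 ✓
(3,0)S 3/4 ✓
(3,1)S 5/7 ✗
(3,2)S 4/7 ✗
(3,4)N 5/6 ✓
(3,5)N 4/4 ✓
(4,0)S 3/5 ✗
(4,1)N 1/8 ✗
(4,2)S 5/6 ✓
(4,3)S 3/6 ✗
(4,4)N 5/6 ✓
(4,5)N 5/5 ✓
(5,0)N 1/3 ✗
(5,1)S 3/5 ✗
(5,2)S 3/4 ✓
(5,4)N 3/4 ✓
(5,5)N 3/3 ✓
Unsatisfied: (2,1), (2,2), (3,1), (3,2), (4,0), (4,1), (4,3), (5,0), (5,1) — 9 in total.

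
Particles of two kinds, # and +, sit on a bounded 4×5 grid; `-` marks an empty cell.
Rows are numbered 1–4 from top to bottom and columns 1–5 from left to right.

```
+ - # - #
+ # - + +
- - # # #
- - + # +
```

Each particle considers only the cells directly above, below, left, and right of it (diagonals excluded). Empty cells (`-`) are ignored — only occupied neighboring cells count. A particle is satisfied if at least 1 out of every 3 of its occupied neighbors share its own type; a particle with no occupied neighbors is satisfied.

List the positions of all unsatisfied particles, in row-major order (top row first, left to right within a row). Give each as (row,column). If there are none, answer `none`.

(1,1)+ 1/1 ok
(1,3)# 0/0 ok
(1,5)# 0/1 unhappy
(2,1)+ 1/2 ok
(2,2)# 0/1 unhappy
(2,4)+ 1/2 ok
(2,5)+ 1/3 ok
(3,3)# 1/2 ok
(3,4)# 3/4 ok
(3,5)# 1/3 ok
(4,3)+ 0/2 unhappy
(4,4)# 1/3 ok
(4,5)+ 0/2 unhappy

(1,5), (2,2), (4,3), (4,5)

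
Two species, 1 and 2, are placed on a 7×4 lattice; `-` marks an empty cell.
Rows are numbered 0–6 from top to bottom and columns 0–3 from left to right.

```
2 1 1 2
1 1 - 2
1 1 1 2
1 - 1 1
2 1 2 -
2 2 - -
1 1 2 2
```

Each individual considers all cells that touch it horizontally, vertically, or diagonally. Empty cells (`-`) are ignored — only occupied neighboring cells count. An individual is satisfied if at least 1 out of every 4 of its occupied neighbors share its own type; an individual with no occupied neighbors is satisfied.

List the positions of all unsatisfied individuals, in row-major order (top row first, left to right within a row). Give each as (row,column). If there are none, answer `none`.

Row 0: (0,0)2 0/3 unhappy · (0,1)1 3/4 ok · (0,2)1 2/4 ok · (0,3)2 1/2 ok
Row 1: (1,0)1 4/5 ok · (1,1)1 6/7 ok · (1,3)2 2/4 ok
Row 2: (2,0)1 4/4 ok · (2,1)1 6/6 ok · (2,2)1 4/6 ok · (2,3)2 1/4 ok
Row 3: (3,0)1 3/4 ok · (3,2)1 4/6 ok · (3,3)1 2/4 ok
Row 4: (4,0)2 2/4 ok · (4,1)1 2/6 ok · (4,2)2 1/4 ok
Row 5: (5,0)2 2/5 ok · (5,1)2 4/7 ok
Row 6: (6,0)1 1/3 ok · (6,1)1 1/4 ok · (6,2)2 2/3 ok · (6,3)2 1/1 ok

(0,0)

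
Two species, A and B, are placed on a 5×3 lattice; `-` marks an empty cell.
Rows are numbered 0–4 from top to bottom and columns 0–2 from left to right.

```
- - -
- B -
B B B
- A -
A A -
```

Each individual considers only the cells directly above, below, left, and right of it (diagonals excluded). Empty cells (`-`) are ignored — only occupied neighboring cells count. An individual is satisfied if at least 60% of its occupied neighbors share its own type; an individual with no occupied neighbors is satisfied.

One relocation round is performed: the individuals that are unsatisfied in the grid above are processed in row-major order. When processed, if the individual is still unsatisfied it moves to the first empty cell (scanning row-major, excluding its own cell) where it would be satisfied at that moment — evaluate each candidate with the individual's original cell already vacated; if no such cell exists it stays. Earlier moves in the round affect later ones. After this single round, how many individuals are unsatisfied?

Initially unsatisfied (in order): (3,1).
  (3,1) → (0,0).
Resulting grid:
A - -
- B -
B B B
- - -
A A -
All satisfied now.

0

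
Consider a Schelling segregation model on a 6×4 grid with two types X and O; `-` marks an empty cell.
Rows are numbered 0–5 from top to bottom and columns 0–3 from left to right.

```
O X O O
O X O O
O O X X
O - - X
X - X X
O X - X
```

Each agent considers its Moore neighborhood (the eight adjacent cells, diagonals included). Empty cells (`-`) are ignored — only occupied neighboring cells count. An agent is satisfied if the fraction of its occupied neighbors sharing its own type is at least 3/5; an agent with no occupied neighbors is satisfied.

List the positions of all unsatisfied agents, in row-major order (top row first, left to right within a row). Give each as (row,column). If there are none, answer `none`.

(0,0), (0,1), (1,1), (1,2), (2,2), (2,3), (4,0), (5,0)

Row 0: (0,0)O 1/3 ✗ · (0,1)X 1/5 ✗ · (0,2)O 3/5 ✓ · (0,3)O 3/3 ✓
Row 1: (1,0)O 3/5 ✓ · (1,1)X 2/8 ✗ · (1,2)O 4/8 ✗ · (1,3)O 3/5 ✓
Row 2: (2,0)O 3/4 ✓ · (2,1)O 4/6 ✓ · (2,2)X 3/6 ✗ · (2,3)X 2/4 ✗
Row 3: (3,0)O 2/3 ✓ · (3,3)X 4/4 ✓
Row 4: (4,0)X 1/3 ✗ · (4,2)X 4/4 ✓ · (4,3)X 3/3 ✓
Row 5: (5,0)O 0/2 ✗ · (5,1)X 2/3 ✓ · (5,3)X 2/2 ✓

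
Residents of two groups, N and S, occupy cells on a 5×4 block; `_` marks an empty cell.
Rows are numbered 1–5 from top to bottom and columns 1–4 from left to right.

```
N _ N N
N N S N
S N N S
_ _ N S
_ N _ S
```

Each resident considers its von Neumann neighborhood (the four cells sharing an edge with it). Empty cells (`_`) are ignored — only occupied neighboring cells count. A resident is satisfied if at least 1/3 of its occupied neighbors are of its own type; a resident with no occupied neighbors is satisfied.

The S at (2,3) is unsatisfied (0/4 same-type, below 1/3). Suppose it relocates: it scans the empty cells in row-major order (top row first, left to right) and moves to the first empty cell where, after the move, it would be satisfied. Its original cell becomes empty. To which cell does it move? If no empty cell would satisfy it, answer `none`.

Vacating (2,3). Empty cells in order:
  (1,2): 0/3 same-type → still unsatisfied.
  (4,1): 1/1 same-type → satisfied — stop here.

(4,1)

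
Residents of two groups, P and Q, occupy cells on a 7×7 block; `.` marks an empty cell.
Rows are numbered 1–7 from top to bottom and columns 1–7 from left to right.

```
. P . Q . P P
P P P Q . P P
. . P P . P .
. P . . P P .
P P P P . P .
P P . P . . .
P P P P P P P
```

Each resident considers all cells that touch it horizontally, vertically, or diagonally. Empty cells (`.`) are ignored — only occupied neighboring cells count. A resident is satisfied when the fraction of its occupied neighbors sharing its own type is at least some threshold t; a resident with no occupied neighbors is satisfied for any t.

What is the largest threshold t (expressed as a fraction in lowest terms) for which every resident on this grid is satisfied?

(1,2)P 3/3
(1,4)Q 1/2
(1,6)P 3/3
(1,7)P 3/3
(2,1)P 2/2
(2,2)P 4/4
(2,3)P 4/6
(2,4)Q 1/4
(2,6)P 4/4
(2,7)P 4/4
(3,3)P 4/5
(3,4)P 3/4
(3,6)P 4/4
(4,2)P 4/4
(4,5)P 5/5
(4,6)P 3/3
(5,1)P 4/4
(5,2)P 5/5
(5,3)P 5/5
(5,4)P 3/3
(5,6)P 2/2
(6,1)P 5/5
(6,2)P 7/7
(6,4)P 5/5
(7,1)P 3/3
(7,2)P 4/4
(7,3)P 4/4
(7,4)P 3/3
(7,5)P 3/3
(7,6)P 2/2
(7,7)P 1/1
The smallest same-type fraction is 1/4 at (2,4), which reduces to 1/4. Any threshold above that leaves this resident unsatisfied.

1/4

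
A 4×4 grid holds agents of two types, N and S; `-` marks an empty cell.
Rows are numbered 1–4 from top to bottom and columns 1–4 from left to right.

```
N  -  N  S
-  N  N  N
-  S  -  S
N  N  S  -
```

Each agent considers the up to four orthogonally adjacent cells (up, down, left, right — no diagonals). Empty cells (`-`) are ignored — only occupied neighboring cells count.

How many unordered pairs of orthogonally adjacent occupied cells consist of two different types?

Scan each occupied cell's neighbors to the right and below so each pair is counted once.
Row 1: N(1,3)–S(1,4)≠ N(1,3)–N(2,3)= S(1,4)–N(2,4)≠  → 2/3 unlike.
Row 2: N(2,2)–N(2,3)= N(2,2)–S(3,2)≠ N(2,3)–N(2,4)= N(2,4)–S(3,4)≠  → 2/4 unlike.
Row 3: S(3,2)–N(4,2)≠  → 1/1 unlike.
Row 4: N(4,1)–N(4,2)= N(4,2)–S(4,3)≠  → 1/2 unlike.
Total adjacent occupied pairs: 10; unlike-type pairs: 6.

6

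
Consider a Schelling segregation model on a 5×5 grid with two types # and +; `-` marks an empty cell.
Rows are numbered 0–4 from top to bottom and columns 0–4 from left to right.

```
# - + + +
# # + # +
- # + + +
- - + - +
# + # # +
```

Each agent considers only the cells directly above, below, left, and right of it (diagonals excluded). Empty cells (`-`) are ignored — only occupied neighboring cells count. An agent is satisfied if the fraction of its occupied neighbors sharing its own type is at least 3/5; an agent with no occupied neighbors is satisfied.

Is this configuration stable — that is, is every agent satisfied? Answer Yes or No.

Row 0: (0,0)# 1/1 ✓ · (0,2)+ 2/2 ✓ · (0,3)+ 2/3 ✓ · (0,4)+ 2/2 ✓
Row 1: (1,0)# 2/2 ✓ · (1,1)# 2/3 ✓ · (1,2)+ 2/4 ✗ · (1,3)# 0/4 ✗ · (1,4)+ 2/3 ✓
Row 2: (2,1)# 1/2 ✗ · (2,2)+ 3/4 ✓ · (2,3)+ 2/3 ✓ · (2,4)+ 3/3 ✓
Row 3: (3,2)+ 1/2 ✗ · (3,4)+ 2/2 ✓
Row 4: (4,0)# 0/1 ✗ · (4,1)+ 0/2 ✗ · (4,2)# 1/3 ✗ · (4,3)# 1/2 ✗ · (4,4)+ 1/2 ✗
For instance (1,2) has only 2/4 same-type neighbors, below 3/5.

No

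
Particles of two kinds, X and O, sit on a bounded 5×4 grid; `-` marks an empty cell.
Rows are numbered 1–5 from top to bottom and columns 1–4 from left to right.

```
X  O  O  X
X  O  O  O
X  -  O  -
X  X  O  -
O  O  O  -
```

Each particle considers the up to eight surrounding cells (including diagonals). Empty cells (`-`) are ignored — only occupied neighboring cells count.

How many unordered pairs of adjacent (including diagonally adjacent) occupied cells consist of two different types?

15

Scan each occupied cell's neighbors to the right and below (and the two forward diagonals) so each pair is counted once.
From row 1: 6 unlike of 13 pairs (running 6/13).
From row 2: 2 unlike of 8 pairs (running 8/21).
From row 3: 1 unlike of 4 pairs (running 9/25).
From row 4: 6 unlike of 9 pairs (running 15/34).
From row 5: 0 unlike of 2 pairs (running 15/36).
Total adjacent occupied pairs: 36; unlike-type pairs: 15.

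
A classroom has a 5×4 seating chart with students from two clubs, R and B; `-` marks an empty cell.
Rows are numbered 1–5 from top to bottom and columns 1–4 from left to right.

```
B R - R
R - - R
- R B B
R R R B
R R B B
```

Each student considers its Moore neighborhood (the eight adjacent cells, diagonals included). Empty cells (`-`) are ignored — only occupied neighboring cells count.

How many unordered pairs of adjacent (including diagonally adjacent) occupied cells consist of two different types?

Scan each occupied cell's neighbors to the right and below (and the two forward diagonals) so each pair is counted once.
Row 1: B(1,1)–R(1,2)≠ B(1,1)–R(2,1)≠ R(1,2)–R(2,1)= R(1,4)–R(2,4)=  → 2/4 unlike.
Row 2: R(2,1)–R(3,2)= R(2,4)–B(3,4)≠ R(2,4)–B(3,3)≠  → 2/3 unlike.
Row 3: R(3,2)–B(3,3)≠ R(3,2)–R(4,2)= R(3,2)–R(4,3)= R(3,2)–R(4,1)= B(3,3)–B(3,4)= B(3,3)–R(4,3)≠ B(3,3)–B(4,4)= B(3,3)–R(4,2)≠ B(3,4)–B(4,4)= B(3,4)–R(4,3)≠  → 4/10 unlike.
Row 4: R(4,1)–R(4,2)= R(4,1)–R(5,1)= R(4,1)–R(5,2)= R(4,2)–R(4,3)= R(4,2)–R(5,2)= R(4,2)–B(5,3)≠ R(4,2)–R(5,1)= R(4,3)–B(4,4)≠ R(4,3)–B(5,3)≠ R(4,3)–B(5,4)≠ R(4,3)–R(5,2)= B(4,4)–B(5,4)= B(4,4)–B(5,3)=  → 4/13 unlike.
Row 5: R(5,1)–R(5,2)= R(5,2)–B(5,3)≠ B(5,3)–B(5,4)=  → 1/3 unlike.
Total adjacent occupied pairs: 33; unlike-type pairs: 13.

13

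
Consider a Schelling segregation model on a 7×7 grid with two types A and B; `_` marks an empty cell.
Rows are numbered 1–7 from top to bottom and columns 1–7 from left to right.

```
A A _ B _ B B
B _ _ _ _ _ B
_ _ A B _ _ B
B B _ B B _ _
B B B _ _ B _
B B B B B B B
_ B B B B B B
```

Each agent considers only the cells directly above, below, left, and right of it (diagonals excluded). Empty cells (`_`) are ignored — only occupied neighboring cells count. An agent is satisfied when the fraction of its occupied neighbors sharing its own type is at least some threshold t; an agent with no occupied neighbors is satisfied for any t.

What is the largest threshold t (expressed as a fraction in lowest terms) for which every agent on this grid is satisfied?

(1,1)A 1/2
(1,2)A 1/1
(1,4)B — no occupied neighbors
(1,6)B 1/1
(1,7)B 2/2
(2,1)B 0/1
(2,7)B 2/2
(3,3)A 0/1
(3,4)B 1/2
(3,7)B 1/1
(4,1)B 2/2
(4,2)B 2/2
(4,4)B 2/2
(4,5)B 1/1
(5,1)B 3/3
(5,2)B 4/4
(5,3)B 2/2
(5,6)B 1/1
(6,1)B 2/2
(6,2)B 4/4
(6,3)B 4/4
(6,4)B 3/3
(6,5)B 3/3
(6,6)B 4/4
(6,7)B 2/2
(7,2)B 2/2
(7,3)B 3/3
(7,4)B 3/3
(7,5)B 3/3
(7,6)B 3/3
(7,7)B 2/2
The smallest same-type fraction is 0/1 at (2,1), which reduces to 0/1. Any threshold above that leaves this agent unsatisfied.

0/1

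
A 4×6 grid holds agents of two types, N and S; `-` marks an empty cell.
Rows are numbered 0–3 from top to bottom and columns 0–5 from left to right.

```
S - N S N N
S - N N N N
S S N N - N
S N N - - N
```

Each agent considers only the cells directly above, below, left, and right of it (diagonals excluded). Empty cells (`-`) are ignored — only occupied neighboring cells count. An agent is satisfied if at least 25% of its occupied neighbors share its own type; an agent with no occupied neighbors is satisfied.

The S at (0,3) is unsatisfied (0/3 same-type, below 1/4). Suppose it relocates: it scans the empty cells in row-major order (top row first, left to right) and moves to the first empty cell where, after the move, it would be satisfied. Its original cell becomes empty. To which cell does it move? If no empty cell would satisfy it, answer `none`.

Vacating (0,3). Empty cells in order:
  (0,1): 1/2 same-type → satisfied — stop here.

(0,1)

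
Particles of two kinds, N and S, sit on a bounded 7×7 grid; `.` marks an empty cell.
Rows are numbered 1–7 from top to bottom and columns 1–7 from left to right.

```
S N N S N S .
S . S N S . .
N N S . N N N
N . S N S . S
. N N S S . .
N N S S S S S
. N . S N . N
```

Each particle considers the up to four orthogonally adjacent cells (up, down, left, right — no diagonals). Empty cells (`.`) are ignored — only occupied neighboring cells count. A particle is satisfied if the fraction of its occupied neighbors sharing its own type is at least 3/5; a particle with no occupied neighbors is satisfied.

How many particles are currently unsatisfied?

24

Row 1: (1,1)S 1/2 not · (1,2)N 1/2 not · (1,3)N 1/3 not · (1,4)S 0/3 not · (1,5)N 0/3 not · (1,6)S 0/1 not
Row 2: (2,1)S 1/2 not · (2,3)S 1/3 not · (2,4)N 0/3 not · (2,5)S 0/3 not
Row 3: (3,1)N 2/3 satisfied · (3,2)N 1/2 not · (3,3)S 2/3 satisfied · (3,5)N 1/3 not · (3,6)N 2/2 satisfied · (3,7)N 1/2 not
Row 4: (4,1)N 1/1 satisfied · (4,3)S 1/3 not · (4,4)N 0/3 not · (4,5)S 1/3 not · (4,7)S 0/1 not
Row 5: (5,2)N 2/2 satisfied · (5,3)N 1/4 not · (5,4)S 2/4 not · (5,5)S 3/3 satisfied
Row 6: (6,1)N 1/1 satisfied · (6,2)N 3/4 satisfied · (6,3)S 1/3 not · (6,4)S 4/4 satisfied · (6,5)S 3/4 satisfied · (6,6)S 2/2 satisfied · (6,7)S 1/2 not
Row 7: (7,2)N 1/1 satisfied · (7,4)S 1/2 not · (7,5)N 0/2 not · (7,7)N 0/1 not
Unsatisfied: (1,1), (1,2), (1,3), (1,4), (1,5), (1,6), (2,1), (2,3), (2,4), (2,5), (3,2), (3,5), (3,7), (4,3), (4,4), (4,5), (4,7), (5,3), (5,4), (6,3), (6,7), (7,4), (7,5), (7,7) — 24 in total.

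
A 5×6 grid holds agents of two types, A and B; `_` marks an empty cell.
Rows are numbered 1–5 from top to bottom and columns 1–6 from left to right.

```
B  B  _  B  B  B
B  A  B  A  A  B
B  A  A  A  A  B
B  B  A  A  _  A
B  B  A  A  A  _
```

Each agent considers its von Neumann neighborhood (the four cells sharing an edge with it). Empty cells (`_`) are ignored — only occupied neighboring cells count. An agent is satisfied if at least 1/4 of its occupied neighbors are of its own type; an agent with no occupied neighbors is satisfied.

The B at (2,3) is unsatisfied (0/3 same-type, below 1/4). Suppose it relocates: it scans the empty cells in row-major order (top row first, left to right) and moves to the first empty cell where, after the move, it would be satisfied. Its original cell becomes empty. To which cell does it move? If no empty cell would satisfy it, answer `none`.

(1,3)

Vacating (2,3). Empty cells in order:
  (1,3): 2/2 same-type → satisfied — stop here.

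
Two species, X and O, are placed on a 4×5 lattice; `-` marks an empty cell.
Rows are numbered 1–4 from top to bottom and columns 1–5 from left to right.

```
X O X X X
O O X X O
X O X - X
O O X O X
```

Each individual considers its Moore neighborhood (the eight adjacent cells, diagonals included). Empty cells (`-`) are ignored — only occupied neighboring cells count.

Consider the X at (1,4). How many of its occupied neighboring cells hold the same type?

Occupied neighbors of (1,4): (1,3)=X, (1,5)=X, (2,3)=X, (2,4)=X, (2,5)=O.
Same type (X): 4 of 5.

4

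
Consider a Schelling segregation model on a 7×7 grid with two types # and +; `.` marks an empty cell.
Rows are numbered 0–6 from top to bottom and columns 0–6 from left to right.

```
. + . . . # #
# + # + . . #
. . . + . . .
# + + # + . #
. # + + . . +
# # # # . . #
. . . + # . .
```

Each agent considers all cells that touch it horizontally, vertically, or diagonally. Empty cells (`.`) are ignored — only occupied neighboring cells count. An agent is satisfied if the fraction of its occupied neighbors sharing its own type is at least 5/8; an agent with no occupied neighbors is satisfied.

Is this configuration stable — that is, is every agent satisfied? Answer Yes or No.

(0,1)+ 1/3 not
(0,5)# 2/2 satisfied
(0,6)# 2/2 satisfied
(1,0)# 0/2 not
(1,1)+ 1/3 not
(1,2)# 0/4 not
(1,3)+ 1/2 not
(1,6)# 2/2 satisfied
(2,3)+ 3/5 not
(3,0)# 1/2 not
(3,1)+ 2/4 not
(3,2)+ 4/6 satisfied
(3,3)# 0/5 not
(3,4)+ 2/3 satisfied
(3,6)# 0/1 not
(4,1)# 4/7 not
(4,2)+ 3/8 not
(4,3)+ 3/6 not
(4,6)+ 0/2 not
(5,0)# 2/2 satisfied
(5,1)# 3/4 satisfied
(5,2)# 3/6 not
(5,3)# 2/5 not
(5,6)# 0/1 not
(6,3)+ 0/3 not
(6,4)# 1/2 not
For instance (0,1) has only 1/3 same-type neighbors, below 5/8.

No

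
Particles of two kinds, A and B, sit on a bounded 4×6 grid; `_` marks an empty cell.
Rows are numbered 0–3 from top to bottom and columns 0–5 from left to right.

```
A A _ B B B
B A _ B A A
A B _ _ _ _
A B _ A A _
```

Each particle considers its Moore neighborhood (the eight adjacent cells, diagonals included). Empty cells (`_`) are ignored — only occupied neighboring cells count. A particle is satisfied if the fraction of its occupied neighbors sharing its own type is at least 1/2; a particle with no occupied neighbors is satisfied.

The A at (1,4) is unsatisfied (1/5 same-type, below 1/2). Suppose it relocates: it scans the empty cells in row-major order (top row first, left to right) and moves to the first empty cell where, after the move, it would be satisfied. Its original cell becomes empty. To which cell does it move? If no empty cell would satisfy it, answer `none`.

Vacating (1,4). Empty cells in order:
  (0,2): 2/4 same-type → satisfied — stop here.

(0,2)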